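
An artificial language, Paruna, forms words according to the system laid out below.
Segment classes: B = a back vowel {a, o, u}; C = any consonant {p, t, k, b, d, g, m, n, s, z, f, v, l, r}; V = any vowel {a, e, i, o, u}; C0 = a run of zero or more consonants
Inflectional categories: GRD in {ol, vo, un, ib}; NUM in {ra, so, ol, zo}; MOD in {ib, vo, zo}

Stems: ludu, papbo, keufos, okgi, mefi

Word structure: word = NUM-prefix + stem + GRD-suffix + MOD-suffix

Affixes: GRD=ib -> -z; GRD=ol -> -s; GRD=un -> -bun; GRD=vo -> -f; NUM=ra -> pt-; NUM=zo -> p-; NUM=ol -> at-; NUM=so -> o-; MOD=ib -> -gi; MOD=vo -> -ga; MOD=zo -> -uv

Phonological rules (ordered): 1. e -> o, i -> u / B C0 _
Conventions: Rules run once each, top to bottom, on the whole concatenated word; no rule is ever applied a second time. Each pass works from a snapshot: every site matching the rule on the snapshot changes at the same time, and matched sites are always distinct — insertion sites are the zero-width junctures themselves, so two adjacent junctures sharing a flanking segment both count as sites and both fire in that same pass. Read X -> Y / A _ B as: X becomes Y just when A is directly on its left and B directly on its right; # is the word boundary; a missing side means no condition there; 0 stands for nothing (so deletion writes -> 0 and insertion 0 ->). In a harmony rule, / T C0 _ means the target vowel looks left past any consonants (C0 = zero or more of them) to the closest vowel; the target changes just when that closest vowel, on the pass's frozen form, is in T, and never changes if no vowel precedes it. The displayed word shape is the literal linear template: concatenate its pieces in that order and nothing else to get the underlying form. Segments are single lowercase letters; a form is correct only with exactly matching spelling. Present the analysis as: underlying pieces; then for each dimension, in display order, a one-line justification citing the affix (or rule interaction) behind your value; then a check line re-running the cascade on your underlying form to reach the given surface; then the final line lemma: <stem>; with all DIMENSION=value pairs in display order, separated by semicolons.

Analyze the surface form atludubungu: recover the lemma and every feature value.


underlying: at-ludu-bun-gi
GRD=un - signalled by the affix -bun
NUM=ol - signalled by the affix at-
MOD=ib - signalled by the affix -gi
check: atludubungi -> atludubungu
lemma: ludu; GRD=un; NUM=ol; MOD=ib


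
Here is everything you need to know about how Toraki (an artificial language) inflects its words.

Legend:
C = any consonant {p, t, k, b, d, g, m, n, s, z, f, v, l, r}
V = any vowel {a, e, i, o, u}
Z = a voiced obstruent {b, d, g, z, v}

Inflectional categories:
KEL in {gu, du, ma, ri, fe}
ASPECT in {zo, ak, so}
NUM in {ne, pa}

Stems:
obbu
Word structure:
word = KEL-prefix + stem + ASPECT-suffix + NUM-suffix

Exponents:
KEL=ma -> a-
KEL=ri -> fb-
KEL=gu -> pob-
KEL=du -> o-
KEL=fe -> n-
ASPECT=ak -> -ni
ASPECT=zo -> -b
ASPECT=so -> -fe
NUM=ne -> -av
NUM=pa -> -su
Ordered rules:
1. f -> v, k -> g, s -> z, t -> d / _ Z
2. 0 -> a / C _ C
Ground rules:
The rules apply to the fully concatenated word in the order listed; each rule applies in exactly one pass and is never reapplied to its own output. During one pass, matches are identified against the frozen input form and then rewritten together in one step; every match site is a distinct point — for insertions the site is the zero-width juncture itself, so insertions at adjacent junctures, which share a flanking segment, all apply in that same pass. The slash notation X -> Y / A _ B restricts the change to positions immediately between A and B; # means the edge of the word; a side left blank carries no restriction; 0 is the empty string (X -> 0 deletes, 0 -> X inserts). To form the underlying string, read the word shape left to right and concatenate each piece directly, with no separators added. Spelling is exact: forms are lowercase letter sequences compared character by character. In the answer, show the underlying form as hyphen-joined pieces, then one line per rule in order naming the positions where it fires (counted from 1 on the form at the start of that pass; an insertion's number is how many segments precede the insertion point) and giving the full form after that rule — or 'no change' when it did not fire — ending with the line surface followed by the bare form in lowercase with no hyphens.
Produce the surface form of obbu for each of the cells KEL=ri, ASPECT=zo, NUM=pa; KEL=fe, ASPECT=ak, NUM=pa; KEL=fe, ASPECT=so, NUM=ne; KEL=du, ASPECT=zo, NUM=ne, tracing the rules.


cell KEL=ri, ASPECT=zo, NUM=pa:
underlying: fb-obbu-b-su
1. f -> v, k -> g, s -> z, t -> d / _ Z: fires at position(s) 1: vbobbubsu
2. 0 -> a / C _ C: inserts after position(s) 1, 4, 7: vabobabubasu
surface: vabobabubasu

cell KEL=fe, ASPECT=ak, NUM=pa:
underlying: n-obbu-ni-su
1. f -> v, k -> g, s -> z, t -> d / _ Z: no change
2. 0 -> a / C _ C: inserts after position(s) 3: nobabunisu
surface: nobabunisu

cell KEL=fe, ASPECT=so, NUM=ne:
underlying: n-obbu-fe-av
1. f -> v, k -> g, s -> z, t -> d / _ Z: no change
2. 0 -> a / C _ C: inserts after position(s) 3: nobabufeav
surface: nobabufeav

cell KEL=du, ASPECT=zo, NUM=ne:
underlying: o-obbu-b-av
1. f -> v, k -> g, s -> z, t -> d / _ Z: no change
2. 0 -> a / C _ C: inserts after position(s) 3: oobabubav
surface: oobabubav


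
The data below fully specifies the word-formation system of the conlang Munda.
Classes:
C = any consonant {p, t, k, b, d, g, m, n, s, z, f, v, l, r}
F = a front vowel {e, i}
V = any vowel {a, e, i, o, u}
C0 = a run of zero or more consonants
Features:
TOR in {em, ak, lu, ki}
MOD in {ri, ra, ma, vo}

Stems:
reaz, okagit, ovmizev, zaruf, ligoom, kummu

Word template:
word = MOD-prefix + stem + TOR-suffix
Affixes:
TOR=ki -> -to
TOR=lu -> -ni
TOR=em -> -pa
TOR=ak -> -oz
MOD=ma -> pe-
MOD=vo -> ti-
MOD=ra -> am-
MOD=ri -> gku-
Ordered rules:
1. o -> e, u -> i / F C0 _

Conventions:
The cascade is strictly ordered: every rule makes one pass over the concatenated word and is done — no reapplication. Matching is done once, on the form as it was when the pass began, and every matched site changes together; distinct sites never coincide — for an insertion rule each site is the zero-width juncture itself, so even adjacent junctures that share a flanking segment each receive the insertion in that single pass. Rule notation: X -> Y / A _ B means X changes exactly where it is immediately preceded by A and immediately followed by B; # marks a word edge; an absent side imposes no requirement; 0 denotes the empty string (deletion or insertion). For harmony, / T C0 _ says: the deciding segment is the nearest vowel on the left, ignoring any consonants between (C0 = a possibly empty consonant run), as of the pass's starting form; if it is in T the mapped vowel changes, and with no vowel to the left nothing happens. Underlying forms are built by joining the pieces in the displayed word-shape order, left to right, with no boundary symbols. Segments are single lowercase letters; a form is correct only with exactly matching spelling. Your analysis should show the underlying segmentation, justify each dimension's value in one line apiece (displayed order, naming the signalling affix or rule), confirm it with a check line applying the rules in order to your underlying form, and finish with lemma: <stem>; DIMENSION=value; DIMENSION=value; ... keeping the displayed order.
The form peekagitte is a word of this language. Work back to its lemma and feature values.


underlying: pe-okagit-to
TOR=ki - signalled by the affix -to
MOD=ma - signalled by the affix pe-
check: peokagitto -> peekagitte
lemma: okagit; TOR=ki; MOD=ma


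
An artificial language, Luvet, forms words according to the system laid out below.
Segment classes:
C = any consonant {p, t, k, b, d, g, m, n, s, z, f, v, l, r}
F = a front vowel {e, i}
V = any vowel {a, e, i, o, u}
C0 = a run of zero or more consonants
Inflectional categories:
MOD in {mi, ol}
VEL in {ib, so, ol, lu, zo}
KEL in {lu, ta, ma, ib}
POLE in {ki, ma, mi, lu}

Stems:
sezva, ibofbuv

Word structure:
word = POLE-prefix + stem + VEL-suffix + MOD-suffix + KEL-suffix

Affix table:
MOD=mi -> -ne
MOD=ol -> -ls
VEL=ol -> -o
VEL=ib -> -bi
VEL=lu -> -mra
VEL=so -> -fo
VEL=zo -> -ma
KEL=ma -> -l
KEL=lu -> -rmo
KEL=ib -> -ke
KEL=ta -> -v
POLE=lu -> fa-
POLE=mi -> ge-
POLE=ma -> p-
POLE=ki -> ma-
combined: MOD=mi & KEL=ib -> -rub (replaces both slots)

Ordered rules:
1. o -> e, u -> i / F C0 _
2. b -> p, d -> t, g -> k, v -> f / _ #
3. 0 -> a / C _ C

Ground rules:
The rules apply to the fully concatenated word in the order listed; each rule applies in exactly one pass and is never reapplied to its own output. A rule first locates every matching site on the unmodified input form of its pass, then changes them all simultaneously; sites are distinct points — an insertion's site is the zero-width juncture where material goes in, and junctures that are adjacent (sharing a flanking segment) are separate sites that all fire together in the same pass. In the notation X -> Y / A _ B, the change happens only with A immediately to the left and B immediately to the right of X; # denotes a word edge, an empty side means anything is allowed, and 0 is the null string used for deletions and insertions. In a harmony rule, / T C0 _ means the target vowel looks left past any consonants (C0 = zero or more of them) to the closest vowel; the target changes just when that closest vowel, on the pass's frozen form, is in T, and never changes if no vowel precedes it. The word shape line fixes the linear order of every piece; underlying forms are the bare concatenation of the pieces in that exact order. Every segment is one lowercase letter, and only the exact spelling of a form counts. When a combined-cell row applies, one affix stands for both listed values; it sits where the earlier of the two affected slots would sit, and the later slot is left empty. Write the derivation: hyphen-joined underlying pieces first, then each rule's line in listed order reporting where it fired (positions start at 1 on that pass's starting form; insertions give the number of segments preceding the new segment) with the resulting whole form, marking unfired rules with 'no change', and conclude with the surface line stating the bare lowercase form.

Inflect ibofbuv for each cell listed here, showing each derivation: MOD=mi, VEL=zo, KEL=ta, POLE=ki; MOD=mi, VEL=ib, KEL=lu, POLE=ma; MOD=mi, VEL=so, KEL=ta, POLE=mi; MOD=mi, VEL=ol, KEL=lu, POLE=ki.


cell MOD=mi, VEL=zo, KEL=ta, POLE=ki:
underlying: ma-ibofbuv-ma-ne-v
1. o -> e, u -> i / F C0 _: fires at position(s) 5: maibefbuvmanev
2. b -> p, d -> t, g -> k, v -> f / _ #: fires at position(s) 14: maibefbuvmanef
3. 0 -> a / C _ C: inserts after position(s) 6, 9: maibefabuvamanef
surface: maibefabuvamanef

cell MOD=mi, VEL=ib, KEL=lu, POLE=ma:
underlying: p-ibofbuv-bi-ne-rmo
1. o -> e, u -> i / F C0 _: fires at position(s) 4, 15: pibefbuvbinerme
2. b -> p, d -> t, g -> k, v -> f / _ #: no change
3. 0 -> a / C _ C: inserts after position(s) 5, 8, 13: pibefabuvabinerame
surface: pibefabuvabinerame

cell MOD=mi, VEL=so, KEL=ta, POLE=mi:
underlying: ge-ibofbuv-fo-ne-v
1. o -> e, u -> i / F C0 _: fires at position(s) 5: geibefbuvfonev
2. b -> p, d -> t, g -> k, v -> f / _ #: fires at position(s) 14: geibefbuvfonef
3. 0 -> a / C _ C: inserts after position(s) 6, 9: geibefabuvafonef
surface: geibefabuvafonef

cell MOD=mi, VEL=ol, KEL=lu, POLE=ki:
underlying: ma-ibofbuv-o-ne-rmo
1. o -> e, u -> i / F C0 _: fires at position(s) 5, 15: maibefbuvonerme
2. b -> p, d -> t, g -> k, v -> f / _ #: no change
3. 0 -> a / C _ C: inserts after position(s) 6, 13: maibefabuvonerame
surface: maibefabuvonerame


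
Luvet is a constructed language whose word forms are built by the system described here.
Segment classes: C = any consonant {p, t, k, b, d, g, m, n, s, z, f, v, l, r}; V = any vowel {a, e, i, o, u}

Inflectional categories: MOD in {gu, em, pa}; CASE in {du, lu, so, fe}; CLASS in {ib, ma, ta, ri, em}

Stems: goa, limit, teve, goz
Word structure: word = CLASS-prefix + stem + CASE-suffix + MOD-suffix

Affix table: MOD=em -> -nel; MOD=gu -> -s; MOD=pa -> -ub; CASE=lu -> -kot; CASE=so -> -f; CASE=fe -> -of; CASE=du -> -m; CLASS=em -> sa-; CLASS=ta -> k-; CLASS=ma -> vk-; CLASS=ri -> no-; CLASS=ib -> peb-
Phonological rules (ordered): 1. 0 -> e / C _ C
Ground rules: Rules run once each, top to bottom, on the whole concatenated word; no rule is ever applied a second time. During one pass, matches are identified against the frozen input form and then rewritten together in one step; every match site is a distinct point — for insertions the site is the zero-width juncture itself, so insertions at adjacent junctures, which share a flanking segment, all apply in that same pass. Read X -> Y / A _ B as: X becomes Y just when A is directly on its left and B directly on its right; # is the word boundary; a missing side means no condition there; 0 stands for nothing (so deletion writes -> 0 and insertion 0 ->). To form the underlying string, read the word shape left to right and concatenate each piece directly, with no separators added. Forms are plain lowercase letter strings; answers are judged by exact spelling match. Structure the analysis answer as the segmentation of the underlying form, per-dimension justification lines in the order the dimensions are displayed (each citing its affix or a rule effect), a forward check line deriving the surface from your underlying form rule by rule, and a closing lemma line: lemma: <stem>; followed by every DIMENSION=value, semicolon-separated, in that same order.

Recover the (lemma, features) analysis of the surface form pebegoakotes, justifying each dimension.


underlying: peb-goa-kot-s
MOD=gu - signalled by the affix -s
CASE=lu - signalled by the affix -kot
CLASS=ib - signalled by the affix peb-
check: pebgoakots -> pebegoakotes
lemma: goa; MOD=gu; CASE=lu; CLASS=ib


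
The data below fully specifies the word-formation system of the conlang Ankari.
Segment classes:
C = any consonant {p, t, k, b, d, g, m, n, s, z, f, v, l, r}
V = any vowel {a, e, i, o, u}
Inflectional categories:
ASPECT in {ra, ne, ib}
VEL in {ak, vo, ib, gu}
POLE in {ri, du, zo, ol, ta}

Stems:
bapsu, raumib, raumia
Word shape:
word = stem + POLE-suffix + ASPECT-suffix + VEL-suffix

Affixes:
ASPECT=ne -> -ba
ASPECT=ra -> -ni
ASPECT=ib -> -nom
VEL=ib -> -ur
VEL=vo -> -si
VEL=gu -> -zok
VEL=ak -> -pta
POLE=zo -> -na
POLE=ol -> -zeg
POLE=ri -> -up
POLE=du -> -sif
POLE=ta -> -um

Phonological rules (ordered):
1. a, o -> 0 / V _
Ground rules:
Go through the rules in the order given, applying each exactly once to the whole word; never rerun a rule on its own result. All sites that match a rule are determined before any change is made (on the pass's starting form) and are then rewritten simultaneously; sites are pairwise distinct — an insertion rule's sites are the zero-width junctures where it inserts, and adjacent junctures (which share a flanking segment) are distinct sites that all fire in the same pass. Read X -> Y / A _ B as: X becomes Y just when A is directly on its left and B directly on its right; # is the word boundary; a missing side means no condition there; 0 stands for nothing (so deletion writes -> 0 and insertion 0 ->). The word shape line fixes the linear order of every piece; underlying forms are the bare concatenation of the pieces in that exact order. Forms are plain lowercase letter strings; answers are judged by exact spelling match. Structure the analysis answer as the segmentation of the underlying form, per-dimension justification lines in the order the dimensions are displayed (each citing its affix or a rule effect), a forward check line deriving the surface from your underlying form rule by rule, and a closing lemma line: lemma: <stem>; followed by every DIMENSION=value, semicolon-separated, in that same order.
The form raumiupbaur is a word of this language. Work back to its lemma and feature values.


underlying: raumia-up-ba-ur
ASPECT=ne - signalled by the affix -ba
VEL=ib - signalled by the affix -ur
POLE=ri - signalled by the affix -up
check: raumiaupbaur -> raumiupbaur
lemma: raumia; ASPECT=ne; VEL=ib; POLE=ri


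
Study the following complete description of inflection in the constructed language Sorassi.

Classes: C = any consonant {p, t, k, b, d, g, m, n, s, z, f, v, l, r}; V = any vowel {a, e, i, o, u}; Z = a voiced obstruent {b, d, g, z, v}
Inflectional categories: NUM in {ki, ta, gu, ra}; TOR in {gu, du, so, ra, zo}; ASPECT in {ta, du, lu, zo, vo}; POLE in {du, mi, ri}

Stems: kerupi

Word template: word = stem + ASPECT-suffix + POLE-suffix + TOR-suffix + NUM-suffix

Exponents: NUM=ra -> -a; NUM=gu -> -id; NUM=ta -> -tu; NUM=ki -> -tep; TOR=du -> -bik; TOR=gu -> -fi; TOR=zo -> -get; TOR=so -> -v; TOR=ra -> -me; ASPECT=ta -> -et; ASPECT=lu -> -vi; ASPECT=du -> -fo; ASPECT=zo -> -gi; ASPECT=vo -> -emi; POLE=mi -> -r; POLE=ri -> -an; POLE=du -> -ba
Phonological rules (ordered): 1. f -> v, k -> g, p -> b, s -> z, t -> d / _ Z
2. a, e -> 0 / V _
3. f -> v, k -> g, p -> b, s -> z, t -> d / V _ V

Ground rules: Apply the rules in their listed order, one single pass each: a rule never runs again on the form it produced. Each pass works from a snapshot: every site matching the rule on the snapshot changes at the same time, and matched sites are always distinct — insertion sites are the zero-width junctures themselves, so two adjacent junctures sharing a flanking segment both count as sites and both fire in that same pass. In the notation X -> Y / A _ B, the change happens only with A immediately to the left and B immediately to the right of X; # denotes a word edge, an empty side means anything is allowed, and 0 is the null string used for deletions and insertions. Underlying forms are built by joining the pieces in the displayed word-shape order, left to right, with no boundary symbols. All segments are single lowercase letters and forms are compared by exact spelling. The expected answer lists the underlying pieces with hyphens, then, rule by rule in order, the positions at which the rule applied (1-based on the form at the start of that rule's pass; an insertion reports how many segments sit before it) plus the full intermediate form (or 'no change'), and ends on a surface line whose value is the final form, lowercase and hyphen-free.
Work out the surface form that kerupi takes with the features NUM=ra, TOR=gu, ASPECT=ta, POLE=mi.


underlying: kerupi-et-r-fi-a
1. f -> v, k -> g, p -> b, s -> z, t -> d / _ Z: no change
2. a, e -> 0 / V _: fires at position(s) 7, 12: kerupitrfi
3. f -> v, k -> g, p -> b, s -> z, t -> d / V _ V: fires at position(s) 5: kerubitrfi
surface: kerubitrfi


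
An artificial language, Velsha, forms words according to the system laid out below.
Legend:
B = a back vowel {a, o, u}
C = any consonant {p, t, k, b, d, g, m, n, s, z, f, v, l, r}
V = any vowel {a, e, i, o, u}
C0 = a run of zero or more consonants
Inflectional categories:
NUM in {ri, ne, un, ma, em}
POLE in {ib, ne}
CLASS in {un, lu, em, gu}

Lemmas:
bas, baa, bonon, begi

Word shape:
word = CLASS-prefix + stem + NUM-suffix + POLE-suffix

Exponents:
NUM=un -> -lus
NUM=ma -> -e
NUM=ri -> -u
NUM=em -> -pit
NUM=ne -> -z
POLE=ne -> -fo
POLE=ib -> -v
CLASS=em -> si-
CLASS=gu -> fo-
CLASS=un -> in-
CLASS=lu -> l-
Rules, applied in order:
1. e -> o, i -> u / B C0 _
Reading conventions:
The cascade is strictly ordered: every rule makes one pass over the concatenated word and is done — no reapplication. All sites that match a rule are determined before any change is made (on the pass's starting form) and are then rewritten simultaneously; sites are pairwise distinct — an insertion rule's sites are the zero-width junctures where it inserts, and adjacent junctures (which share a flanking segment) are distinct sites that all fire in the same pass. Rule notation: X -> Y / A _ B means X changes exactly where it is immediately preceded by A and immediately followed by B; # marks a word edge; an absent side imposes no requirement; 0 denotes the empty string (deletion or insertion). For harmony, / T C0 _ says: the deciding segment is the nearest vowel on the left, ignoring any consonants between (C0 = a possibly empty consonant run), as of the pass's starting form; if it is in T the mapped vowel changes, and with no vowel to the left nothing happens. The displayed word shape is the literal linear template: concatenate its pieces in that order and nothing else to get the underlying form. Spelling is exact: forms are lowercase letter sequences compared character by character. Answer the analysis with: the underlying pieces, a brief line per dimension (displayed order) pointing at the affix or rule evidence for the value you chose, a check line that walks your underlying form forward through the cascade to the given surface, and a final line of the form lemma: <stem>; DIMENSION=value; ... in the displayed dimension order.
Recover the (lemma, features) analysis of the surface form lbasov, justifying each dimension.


underlying: l-bas-e-v
NUM=ma - signalled by the affix -e
POLE=ib - signalled by the affix -v
CLASS=lu - signalled by the affix l-
check: lbasev -> lbasov
lemma: bas; NUM=ma; POLE=ib; CLASS=lu


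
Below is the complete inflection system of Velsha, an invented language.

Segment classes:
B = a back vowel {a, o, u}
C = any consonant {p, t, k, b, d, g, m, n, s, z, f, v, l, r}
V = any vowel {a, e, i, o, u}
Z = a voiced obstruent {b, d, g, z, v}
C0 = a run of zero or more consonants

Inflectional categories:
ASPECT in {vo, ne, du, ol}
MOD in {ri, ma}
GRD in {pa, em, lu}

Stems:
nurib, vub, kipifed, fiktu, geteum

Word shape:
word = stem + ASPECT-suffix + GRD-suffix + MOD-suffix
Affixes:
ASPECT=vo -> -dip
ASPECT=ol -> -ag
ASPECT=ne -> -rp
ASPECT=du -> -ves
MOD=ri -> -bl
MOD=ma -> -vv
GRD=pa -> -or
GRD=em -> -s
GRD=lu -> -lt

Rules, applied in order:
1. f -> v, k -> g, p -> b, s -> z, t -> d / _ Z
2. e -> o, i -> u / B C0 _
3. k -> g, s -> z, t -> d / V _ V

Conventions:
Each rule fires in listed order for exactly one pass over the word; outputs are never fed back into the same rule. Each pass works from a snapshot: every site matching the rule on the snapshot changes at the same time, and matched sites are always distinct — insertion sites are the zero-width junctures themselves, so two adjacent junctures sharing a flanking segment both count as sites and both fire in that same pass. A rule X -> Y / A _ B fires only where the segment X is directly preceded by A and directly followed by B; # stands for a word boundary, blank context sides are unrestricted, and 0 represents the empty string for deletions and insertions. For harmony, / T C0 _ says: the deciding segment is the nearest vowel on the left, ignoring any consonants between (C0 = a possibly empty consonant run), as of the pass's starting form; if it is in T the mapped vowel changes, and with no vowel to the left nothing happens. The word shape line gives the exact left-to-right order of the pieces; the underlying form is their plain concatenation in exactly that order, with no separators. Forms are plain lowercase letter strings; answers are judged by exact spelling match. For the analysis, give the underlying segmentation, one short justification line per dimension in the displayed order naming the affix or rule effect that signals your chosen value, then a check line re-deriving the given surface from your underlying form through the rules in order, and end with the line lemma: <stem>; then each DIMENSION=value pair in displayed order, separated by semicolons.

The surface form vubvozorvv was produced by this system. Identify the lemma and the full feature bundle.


underlying: vub-ves-or-vv
ASPECT=du - signalled by the affix -ves
MOD=ma - signalled by the affix -vv
GRD=pa - signalled by the affix -or
check: vubvesorvv -> vubvesorvv -> vubvosorvv -> vubvozorvv
lemma: vub; ASPECT=du; MOD=ma; GRD=pa


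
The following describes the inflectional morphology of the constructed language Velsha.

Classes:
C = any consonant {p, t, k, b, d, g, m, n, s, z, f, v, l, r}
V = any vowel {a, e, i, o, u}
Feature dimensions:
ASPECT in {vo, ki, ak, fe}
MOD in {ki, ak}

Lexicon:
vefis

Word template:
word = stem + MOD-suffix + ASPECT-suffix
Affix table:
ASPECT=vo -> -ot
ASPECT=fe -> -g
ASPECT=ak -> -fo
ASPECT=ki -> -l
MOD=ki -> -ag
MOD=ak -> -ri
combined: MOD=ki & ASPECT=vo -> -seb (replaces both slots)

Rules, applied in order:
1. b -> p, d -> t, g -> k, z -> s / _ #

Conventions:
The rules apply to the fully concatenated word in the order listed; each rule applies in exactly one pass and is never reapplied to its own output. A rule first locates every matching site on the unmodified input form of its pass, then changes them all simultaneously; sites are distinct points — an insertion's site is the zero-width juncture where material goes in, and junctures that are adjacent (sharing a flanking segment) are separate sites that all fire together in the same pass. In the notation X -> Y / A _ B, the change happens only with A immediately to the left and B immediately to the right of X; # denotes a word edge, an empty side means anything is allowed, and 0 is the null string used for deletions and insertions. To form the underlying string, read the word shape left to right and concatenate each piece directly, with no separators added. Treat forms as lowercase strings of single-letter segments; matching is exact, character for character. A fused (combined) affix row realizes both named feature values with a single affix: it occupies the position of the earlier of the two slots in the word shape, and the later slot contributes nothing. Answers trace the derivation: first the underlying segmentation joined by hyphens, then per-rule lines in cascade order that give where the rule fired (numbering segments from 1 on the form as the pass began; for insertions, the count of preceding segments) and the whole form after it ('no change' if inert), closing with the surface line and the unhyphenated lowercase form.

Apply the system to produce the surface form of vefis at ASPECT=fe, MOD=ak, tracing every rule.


underlying: vefis-ri-g
1. b -> p, d -> t, g -> k, z -> s / _ #: fires at position(s) 8: vefisrik
surface: vefisrik


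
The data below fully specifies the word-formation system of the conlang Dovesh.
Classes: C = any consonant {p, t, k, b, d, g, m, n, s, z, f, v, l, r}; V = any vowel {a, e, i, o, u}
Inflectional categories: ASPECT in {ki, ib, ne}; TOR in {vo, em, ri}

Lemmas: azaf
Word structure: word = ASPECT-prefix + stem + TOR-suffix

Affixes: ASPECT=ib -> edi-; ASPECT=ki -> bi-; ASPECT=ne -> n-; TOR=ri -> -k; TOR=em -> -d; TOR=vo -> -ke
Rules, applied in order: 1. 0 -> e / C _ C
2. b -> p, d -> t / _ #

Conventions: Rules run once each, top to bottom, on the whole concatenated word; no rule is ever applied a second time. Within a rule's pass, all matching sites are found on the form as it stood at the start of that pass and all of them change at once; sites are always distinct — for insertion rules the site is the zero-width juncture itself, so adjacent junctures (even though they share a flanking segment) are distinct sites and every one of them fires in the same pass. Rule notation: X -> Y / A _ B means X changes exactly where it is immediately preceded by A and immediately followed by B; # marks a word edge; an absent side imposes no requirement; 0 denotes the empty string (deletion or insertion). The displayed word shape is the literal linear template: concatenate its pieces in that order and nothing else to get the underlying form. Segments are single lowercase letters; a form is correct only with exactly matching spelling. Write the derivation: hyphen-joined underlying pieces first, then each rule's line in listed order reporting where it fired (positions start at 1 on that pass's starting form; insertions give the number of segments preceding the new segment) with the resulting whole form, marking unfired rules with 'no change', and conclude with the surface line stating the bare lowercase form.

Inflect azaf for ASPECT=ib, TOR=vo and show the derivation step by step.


underlying: edi-azaf-ke
1. 0 -> e / C _ C: inserts after position(s) 7: ediazafeke
2. b -> p, d -> t / _ #: no change
surface: ediazafeke


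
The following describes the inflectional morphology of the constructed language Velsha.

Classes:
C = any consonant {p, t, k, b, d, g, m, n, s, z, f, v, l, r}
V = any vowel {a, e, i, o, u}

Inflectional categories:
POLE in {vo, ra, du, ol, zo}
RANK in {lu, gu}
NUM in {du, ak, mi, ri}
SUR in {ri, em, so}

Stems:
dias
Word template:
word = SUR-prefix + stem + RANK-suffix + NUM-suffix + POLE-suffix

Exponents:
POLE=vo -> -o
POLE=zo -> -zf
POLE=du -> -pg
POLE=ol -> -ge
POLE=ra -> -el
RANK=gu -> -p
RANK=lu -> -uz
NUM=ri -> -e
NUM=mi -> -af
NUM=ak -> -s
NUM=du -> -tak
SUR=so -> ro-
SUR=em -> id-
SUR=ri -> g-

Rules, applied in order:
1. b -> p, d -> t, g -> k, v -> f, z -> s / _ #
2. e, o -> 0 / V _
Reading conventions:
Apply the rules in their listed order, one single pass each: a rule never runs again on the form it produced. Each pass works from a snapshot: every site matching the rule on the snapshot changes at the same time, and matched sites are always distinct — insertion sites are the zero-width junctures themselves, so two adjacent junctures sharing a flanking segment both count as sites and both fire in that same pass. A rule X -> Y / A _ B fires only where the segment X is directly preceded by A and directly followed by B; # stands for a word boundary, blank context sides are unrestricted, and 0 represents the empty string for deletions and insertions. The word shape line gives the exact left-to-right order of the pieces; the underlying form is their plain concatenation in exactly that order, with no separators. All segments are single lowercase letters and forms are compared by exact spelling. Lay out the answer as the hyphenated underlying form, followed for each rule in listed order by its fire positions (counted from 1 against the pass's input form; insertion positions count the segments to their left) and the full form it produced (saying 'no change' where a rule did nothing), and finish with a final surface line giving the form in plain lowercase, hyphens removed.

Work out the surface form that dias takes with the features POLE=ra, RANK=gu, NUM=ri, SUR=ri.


underlying: g-dias-p-e-el
1. b -> p, d -> t, g -> k, v -> f, z -> s / _ #: no change
2. e, o -> 0 / V _: fires at position(s) 8: gdiaspel
surface: gdiaspel


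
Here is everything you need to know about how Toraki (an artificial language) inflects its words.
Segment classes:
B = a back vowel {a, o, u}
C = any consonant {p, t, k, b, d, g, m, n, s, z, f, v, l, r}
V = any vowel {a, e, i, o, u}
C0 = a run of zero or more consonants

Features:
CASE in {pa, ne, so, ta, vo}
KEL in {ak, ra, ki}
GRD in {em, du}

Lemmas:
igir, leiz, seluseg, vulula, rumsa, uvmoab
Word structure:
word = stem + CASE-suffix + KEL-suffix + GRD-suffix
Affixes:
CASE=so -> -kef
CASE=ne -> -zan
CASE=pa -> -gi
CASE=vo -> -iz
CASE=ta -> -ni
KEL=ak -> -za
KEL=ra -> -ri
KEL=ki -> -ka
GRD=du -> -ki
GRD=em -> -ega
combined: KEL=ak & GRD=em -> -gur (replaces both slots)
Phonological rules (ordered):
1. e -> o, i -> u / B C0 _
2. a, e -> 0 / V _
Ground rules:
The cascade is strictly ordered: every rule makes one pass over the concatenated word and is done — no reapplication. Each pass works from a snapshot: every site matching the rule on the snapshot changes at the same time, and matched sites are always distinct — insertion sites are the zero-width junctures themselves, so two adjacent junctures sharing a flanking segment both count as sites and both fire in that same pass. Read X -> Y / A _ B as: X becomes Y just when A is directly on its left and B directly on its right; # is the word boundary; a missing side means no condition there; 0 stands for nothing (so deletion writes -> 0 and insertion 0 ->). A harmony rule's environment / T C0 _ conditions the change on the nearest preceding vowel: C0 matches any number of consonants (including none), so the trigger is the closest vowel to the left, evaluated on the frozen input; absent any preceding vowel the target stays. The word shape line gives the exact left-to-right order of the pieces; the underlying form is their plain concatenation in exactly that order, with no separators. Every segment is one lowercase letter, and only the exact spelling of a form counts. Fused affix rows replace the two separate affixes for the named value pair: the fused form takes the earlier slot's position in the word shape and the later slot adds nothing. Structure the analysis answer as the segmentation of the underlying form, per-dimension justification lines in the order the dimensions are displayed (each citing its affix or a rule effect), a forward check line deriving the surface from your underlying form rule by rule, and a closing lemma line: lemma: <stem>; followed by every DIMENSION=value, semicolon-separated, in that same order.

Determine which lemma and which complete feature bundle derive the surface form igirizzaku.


underlying: igir-iz-za-ki
CASE=vo - signalled by the affix -iz
KEL=ak - signalled by the affix -za
GRD=du - signalled by the affix -ki
check: igirizzaki -> igirizzaku -> igirizzaku
lemma: igir; CASE=vo; KEL=ak; GRD=du


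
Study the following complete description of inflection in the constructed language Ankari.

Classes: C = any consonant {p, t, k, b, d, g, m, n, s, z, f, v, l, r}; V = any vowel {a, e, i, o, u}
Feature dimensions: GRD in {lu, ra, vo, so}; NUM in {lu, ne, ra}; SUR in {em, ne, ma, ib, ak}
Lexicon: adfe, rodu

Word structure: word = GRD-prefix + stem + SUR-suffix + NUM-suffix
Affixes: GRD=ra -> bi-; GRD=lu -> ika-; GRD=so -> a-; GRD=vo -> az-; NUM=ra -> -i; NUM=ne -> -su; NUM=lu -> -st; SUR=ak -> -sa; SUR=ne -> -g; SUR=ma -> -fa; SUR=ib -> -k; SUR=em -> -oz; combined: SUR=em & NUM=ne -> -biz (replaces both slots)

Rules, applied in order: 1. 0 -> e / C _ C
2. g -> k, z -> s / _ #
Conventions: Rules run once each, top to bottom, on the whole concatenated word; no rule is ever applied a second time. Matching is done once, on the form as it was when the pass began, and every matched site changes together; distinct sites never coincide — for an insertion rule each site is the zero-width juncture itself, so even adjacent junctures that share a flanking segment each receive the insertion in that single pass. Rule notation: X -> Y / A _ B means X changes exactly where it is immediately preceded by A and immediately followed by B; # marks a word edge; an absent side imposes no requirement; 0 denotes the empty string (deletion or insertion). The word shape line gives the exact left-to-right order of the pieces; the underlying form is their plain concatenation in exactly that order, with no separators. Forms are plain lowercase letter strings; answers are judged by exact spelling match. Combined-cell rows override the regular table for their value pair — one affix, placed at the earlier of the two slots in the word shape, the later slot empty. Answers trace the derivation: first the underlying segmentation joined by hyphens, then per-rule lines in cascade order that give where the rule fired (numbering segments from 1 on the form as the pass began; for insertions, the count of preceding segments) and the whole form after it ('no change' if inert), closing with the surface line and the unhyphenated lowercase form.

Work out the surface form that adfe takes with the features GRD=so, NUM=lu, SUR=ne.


underlying: a-adfe-g-st
1. 0 -> e / C _ C: inserts after position(s) 3, 6, 7: aadefegeset
2. g -> k, z -> s / _ #: no change
surface: aadefegeset


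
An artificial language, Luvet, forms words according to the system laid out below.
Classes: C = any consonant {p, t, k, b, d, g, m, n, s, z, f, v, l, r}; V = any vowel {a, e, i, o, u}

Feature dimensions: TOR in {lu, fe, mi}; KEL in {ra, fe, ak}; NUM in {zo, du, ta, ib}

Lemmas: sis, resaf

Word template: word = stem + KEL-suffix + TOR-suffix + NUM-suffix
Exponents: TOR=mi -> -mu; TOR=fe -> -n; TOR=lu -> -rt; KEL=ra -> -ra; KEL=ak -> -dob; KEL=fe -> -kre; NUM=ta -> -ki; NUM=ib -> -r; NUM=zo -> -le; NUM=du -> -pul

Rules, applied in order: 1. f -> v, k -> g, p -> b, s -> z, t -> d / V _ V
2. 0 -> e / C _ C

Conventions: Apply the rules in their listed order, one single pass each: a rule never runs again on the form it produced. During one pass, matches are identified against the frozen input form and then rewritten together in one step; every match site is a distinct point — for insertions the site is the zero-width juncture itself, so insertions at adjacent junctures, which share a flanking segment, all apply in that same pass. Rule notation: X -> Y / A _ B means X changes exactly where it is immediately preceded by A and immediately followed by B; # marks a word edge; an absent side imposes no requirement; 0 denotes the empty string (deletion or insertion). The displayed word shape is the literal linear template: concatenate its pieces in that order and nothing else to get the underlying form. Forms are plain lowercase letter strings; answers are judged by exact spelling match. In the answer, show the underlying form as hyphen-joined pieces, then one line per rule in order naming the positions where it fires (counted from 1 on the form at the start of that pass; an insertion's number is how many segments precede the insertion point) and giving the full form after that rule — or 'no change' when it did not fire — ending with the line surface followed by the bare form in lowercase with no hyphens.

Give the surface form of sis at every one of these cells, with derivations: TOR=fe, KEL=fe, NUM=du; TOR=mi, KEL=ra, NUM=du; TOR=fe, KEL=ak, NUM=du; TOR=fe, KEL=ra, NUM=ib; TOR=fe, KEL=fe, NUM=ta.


cell TOR=fe, KEL=fe, NUM=du:
underlying: sis-kre-n-pul
1. f -> v, k -> g, p -> b, s -> z, t -> d / V _ V: no change
2. 0 -> e / C _ C: inserts after position(s) 3, 4, 7: sisekerenepul
surface: sisekerenepul

cell TOR=mi, KEL=ra, NUM=du:
underlying: sis-ra-mu-pul
1. f -> v, k -> g, p -> b, s -> z, t -> d / V _ V: fires at position(s) 8: sisramubul
2. 0 -> e / C _ C: inserts after position(s) 3: siseramubul
surface: siseramubul

cell TOR=fe, KEL=ak, NUM=du:
underlying: sis-dob-n-pul
1. f -> v, k -> g, p -> b, s -> z, t -> d / V _ V: no change
2. 0 -> e / C _ C: inserts after position(s) 3, 6, 7: sisedobenepul
surface: sisedobenepul

cell TOR=fe, KEL=ra, NUM=ib:
underlying: sis-ra-n-r
1. f -> v, k -> g, p -> b, s -> z, t -> d / V _ V: no change
2. 0 -> e / C _ C: inserts after position(s) 3, 6: siseraner
surface: siseraner

cell TOR=fe, KEL=fe, NUM=ta:
underlying: sis-kre-n-ki
1. f -> v, k -> g, p -> b, s -> z, t -> d / V _ V: no change
2. 0 -> e / C _ C: inserts after position(s) 3, 4, 7: sisekereneki
surface: sisekereneki


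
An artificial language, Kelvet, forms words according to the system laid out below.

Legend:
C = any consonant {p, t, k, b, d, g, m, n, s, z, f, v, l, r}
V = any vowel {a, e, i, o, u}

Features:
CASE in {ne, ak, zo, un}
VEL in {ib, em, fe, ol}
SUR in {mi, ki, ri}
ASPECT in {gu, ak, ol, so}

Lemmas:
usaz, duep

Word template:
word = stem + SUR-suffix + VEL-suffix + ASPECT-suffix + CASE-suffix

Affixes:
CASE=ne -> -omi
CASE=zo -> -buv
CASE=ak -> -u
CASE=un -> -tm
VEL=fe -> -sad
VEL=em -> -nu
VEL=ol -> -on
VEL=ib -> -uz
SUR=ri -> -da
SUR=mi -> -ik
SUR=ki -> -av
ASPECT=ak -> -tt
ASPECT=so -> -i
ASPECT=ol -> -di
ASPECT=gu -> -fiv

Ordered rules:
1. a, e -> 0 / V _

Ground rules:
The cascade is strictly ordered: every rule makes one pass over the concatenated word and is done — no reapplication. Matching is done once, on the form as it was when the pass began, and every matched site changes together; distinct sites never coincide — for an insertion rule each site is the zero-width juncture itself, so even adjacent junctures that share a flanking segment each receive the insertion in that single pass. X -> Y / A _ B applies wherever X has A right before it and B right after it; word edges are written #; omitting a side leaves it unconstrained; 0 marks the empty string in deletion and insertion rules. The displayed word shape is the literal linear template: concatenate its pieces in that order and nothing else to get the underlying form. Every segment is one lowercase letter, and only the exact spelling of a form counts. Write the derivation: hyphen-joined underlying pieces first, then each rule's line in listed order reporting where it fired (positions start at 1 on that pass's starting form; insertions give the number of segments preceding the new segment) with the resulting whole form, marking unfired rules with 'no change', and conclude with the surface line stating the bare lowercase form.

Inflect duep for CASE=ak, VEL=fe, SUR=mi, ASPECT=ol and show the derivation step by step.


underlying: duep-ik-sad-di-u
1. a, e -> 0 / V _: fires at position(s) 3: dupiksaddiu
surface: dupiksaddiu
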